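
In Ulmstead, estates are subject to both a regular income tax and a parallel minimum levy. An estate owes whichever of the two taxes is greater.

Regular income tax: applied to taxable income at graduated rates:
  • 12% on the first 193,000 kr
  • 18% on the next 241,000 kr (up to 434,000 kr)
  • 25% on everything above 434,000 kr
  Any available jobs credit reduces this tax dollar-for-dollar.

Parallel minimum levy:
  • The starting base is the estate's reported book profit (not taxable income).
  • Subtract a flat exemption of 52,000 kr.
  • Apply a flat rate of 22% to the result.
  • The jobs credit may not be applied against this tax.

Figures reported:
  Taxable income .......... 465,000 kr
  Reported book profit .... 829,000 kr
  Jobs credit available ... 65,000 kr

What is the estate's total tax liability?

170,940 kr

Regular income tax:
  193,000 kr × 12% = 23,160 kr
  241,000 kr × 18% = 43,380 kr
  31,000 kr × 25% = 7,750 kr
  → 74,290 kr
  Less jobs credit 65,000 kr → 9,290 kr

Parallel minimum levy:
  Base (reported book profit): 829,000 kr
  Less exemption 52,000 kr → base 777,000 kr
  777,000 kr × 22% = 170,940 kr

170,940 kr > 9,290 kr, so the parallel minimum levy is the binding amount.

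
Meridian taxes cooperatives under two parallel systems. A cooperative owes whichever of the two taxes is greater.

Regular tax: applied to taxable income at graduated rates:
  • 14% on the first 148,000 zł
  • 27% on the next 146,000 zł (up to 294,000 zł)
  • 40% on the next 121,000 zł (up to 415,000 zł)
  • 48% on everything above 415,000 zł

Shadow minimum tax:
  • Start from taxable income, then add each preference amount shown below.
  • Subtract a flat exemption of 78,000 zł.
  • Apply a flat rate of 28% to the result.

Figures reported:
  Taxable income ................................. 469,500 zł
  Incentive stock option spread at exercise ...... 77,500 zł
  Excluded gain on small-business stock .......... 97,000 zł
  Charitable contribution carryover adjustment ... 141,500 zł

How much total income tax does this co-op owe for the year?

Regular tax:
  148,000 zł × 14% = 20,720 zł
  146,000 zł × 27% = 39,420 zł
  121,000 zł × 40% = 48,400 zł
  54,500 zł × 48% = 26,160 zł
  → 134,700 zł

Shadow minimum tax:
  Adjusted income: 469,500 zł + 77,500 zł + 97,000 zł + 141,500 zł = 785,500 zł
  Less exemption 78,000 zł → base 707,500 zł
  707,500 zł × 28% = 198,100 zł

198,100 zł > 134,700 zł, so the shadow minimum tax is the binding amount.

198,100 zł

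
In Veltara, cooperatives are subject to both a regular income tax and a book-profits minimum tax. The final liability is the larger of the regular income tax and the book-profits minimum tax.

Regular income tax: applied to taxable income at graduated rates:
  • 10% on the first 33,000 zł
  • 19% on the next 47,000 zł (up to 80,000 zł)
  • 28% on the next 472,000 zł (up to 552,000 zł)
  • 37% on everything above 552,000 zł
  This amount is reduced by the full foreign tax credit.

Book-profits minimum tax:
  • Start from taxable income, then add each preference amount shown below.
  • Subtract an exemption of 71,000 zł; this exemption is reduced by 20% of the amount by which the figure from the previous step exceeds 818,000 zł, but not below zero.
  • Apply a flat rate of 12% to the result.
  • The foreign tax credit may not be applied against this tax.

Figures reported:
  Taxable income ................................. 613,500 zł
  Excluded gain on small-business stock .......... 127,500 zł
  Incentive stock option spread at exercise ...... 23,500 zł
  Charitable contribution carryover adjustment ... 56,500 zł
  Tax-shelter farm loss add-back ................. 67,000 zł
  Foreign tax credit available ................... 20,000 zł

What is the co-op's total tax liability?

Book-profits minimum tax:
  Adjusted income: 613,500 zł + 127,500 zł + 23,500 zł + 56,500 zł + 67,000 zł = 888,000 zł
  Exemption: 71,000 zł − 20% × (888,000 zł − 818,000 zł) = 71,000 zł − 14,000 zł = 57,000 zł
  Base: 888,000 zł − 57,000 zł = 831,000 zł
  831,000 zł × 12% = 99,720 zł

Regular income tax:
  33,000 zł × 10% = 3,300 zł
  47,000 zł × 19% = 8,930 zł
  472,000 zł × 28% = 132,160 zł
  61,500 zł × 37% = 22,755 zł
  → 167,145 zł
  Less foreign tax credit 20,000 zł → 147,145 zł

147,145 zł > 99,720 zł, so the regular income tax governs.

147,145 zł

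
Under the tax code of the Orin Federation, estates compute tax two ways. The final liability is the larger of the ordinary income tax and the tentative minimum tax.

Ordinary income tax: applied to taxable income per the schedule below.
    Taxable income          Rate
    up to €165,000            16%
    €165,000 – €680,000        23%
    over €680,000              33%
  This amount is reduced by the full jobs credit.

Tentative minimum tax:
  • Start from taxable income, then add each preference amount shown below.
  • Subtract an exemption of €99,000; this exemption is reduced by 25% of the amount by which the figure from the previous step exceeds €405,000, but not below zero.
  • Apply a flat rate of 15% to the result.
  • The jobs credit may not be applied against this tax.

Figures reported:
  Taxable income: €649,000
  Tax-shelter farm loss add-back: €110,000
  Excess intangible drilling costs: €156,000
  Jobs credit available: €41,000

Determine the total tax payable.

Tentative minimum tax:
  Adjusted income: €649,000 + €110,000 + €156,000 = €915,000
  Exemption: 25% × (€915,000 − €405,000) = €127,500 ≥ €99,000, so the exemption is fully phased out
  Base: €915,000 − €0 = €915,000
  €915,000 × 15% = €137,250

Ordinary income tax:
  €165,000 × 16% = €26,400
  €484,000 × 23% = €111,320
  → €137,720
  Less jobs credit €41,000 → €96,720

€137,250 > €96,720, so the tentative minimum tax is the binding amount.

€137,250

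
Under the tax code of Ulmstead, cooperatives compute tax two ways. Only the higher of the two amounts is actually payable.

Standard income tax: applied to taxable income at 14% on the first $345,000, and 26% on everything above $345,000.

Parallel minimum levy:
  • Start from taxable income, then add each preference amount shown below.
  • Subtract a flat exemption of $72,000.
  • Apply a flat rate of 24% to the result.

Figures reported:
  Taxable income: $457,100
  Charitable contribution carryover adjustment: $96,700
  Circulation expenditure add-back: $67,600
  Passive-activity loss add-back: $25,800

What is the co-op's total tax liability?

$138,048

Standard income tax:
  $345,000 × 14% = $48,300
  $112,100 × 26% = $29,146
  → $77,446

Parallel minimum levy:
  Adjusted income: $457,100 + $96,700 + $67,600 + $25,800 = $647,200
  Less exemption $72,000 → base $575,200
  $575,200 × 24% = $138,048

$138,048 > $77,446, so the parallel minimum levy is the binding amount.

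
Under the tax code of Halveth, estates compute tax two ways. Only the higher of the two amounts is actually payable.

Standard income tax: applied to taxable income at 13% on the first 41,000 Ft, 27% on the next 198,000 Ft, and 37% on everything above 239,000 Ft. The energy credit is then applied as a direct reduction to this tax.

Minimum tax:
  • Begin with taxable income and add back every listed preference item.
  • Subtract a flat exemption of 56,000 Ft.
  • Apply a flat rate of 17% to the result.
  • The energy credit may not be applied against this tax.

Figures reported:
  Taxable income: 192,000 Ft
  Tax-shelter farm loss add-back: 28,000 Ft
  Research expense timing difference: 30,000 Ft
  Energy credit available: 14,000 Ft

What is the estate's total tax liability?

32,980 Ft

Minimum tax:
  Adjusted income: 192,000 Ft + 28,000 Ft + 30,000 Ft = 250,000 Ft
  Less exemption 56,000 Ft → base 194,000 Ft
  194,000 Ft × 17% = 32,980 Ft

Standard income tax:
  41,000 Ft × 13% = 5,330 Ft
  151,000 Ft × 27% = 40,770 Ft
  → 46,100 Ft
  Less energy credit 14,000 Ft → 32,100 Ft

32,980 Ft > 32,100 Ft, so the minimum tax is the binding amount.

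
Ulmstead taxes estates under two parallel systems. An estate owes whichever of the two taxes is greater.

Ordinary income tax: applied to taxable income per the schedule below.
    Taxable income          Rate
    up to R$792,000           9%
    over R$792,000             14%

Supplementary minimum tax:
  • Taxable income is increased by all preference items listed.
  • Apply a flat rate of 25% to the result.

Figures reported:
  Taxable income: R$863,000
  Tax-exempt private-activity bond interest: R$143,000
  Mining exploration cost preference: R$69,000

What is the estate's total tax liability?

Ordinary income tax:
  R$792,000 × 9% = R$71,280
  R$71,000 × 14% = R$9,940
  → R$81,220

Supplementary minimum tax:
  Adjusted income: R$863,000 + R$143,000 + R$69,000 = R$1,075,000
  R$1,075,000 × 25% = R$268,750

R$268,750 > R$81,220, so the supplementary minimum tax is the binding amount.

R$268,750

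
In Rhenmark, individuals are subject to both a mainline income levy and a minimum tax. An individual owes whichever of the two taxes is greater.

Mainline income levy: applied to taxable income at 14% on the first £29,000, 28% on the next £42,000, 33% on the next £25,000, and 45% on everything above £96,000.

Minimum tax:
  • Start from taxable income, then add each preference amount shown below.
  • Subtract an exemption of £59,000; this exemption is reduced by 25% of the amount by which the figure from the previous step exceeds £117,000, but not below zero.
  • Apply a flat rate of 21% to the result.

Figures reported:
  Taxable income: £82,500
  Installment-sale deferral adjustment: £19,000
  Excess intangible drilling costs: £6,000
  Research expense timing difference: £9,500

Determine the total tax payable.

Minimum tax:
  Adjusted income: £82,500 + £19,000 + £6,000 + £9,500 = £117,000
  Exemption: £117,000 ≤ £117,000, so full £59,000 applies
  Base: £117,000 − £59,000 = £58,000
  £58,000 × 21% = £12,180

Mainline income levy:
  £29,000 × 14% = £4,060
  £42,000 × 28% = £11,760
  £11,500 × 33% = £3,795
  → £19,615

£19,615 > £12,180, so the mainline income levy governs.

£19,615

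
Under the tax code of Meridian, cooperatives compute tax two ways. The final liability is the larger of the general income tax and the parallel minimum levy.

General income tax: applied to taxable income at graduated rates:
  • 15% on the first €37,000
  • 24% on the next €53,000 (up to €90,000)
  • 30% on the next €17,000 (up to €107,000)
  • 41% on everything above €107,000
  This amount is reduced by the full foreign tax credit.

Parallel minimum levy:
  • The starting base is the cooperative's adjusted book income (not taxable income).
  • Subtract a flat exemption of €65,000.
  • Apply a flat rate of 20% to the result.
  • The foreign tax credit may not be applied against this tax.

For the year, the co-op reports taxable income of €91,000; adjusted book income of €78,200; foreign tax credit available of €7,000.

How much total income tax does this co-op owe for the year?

Parallel minimum levy:
  Base (adjusted book income): €78,200
  Less exemption €65,000 → base €13,200
  €13,200 × 20% = €2,640

General income tax:
  €37,000 × 15% = €5,550
  €53,000 × 24% = €12,720
  €1,000 × 30% = €300
  → €18,570
  Less foreign tax credit €7,000 → €11,570

€11,570 > €2,640, so the general income tax governs.

€11,570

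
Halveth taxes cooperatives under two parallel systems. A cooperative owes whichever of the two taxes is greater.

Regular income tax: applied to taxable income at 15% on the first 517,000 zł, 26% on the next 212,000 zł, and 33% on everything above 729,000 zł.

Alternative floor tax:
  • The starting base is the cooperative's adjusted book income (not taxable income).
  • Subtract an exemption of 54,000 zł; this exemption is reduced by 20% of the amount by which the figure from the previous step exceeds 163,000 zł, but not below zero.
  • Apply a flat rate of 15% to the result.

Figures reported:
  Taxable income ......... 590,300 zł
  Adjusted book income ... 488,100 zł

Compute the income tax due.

Regular income tax:
  517,000 zł × 15% = 77,550 zł
  73,300 zł × 26% = 19,058 zł
  → 96,608 zł

Alternative floor tax:
  Base (adjusted book income): 488,100 zł
  Exemption: 20% × (488,100 zł − 163,000 zł) = 65,020 zł ≥ 54,000 zł, so the exemption is fully phased out
  Base: 488,100 zł − 0 zł = 488,100 zł
  488,100 zł × 15% = 73,215 zł

96,608 zł > 73,215 zł, so the regular income tax governs.

96,608 zł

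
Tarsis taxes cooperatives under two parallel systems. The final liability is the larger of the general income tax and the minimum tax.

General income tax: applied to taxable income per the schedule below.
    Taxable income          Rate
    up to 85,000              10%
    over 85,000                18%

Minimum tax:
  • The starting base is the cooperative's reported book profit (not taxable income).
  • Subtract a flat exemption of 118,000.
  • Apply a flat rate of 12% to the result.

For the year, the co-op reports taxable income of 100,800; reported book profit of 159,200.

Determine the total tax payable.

11,344

Minimum tax:
  Base (reported book profit): 159,200
  Less exemption 118,000 → base 41,200
  41,200 × 12% = 4,944

General income tax:
  85,000 × 10% = 8,500
  15,800 × 18% = 2,844
  → 11,344

11,344 > 4,944, so the general income tax governs.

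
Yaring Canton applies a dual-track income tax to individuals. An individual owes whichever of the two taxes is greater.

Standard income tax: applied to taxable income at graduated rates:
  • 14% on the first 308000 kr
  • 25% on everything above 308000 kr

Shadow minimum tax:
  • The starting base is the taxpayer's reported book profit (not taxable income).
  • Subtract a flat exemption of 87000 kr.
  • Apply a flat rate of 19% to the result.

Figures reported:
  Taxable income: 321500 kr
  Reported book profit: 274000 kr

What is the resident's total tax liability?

46495 kr

Standard income tax:
  308000 kr × 14% = 43120 kr
  13500 kr × 25% = 3375 kr
  → 46495 kr

Shadow minimum tax:
  Base (reported book profit): 274000 kr
  Less exemption 87000 kr → base 187000 kr
  187000 kr × 19% = 35530 kr

46495 kr > 35530 kr, so the standard income tax governs.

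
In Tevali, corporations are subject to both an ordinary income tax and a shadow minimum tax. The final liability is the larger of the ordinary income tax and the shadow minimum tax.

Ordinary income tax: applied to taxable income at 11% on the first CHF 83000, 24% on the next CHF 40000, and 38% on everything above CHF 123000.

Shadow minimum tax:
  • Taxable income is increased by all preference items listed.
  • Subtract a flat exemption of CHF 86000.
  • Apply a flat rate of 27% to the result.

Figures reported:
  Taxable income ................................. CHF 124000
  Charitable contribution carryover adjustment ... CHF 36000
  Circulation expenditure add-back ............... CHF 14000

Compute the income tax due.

CHF 23760

Shadow minimum tax:
  Adjusted income: CHF 124000 + CHF 36000 + CHF 14000 = CHF 174000
  Less exemption CHF 86000 → base CHF 88000
  CHF 88000 × 27% = CHF 23760

Ordinary income tax:
  CHF 83000 × 11% = CHF 9130
  CHF 40000 × 24% = CHF 9600
  CHF 1000 × 38% = CHF 380
  → CHF 19110

CHF 23760 > CHF 19110, so the shadow minimum tax is the binding amount.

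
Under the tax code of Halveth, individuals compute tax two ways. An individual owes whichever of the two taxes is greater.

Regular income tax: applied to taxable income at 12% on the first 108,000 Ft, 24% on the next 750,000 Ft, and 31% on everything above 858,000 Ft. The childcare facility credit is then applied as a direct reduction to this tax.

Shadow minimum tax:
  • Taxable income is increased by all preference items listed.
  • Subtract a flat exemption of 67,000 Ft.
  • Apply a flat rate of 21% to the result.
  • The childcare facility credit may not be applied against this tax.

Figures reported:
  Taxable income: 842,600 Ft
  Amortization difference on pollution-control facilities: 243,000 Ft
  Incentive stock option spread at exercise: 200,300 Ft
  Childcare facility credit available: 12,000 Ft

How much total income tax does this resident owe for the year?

255,969 Ft

Regular income tax:
  108,000 Ft × 12% = 12,960 Ft
  734,600 Ft × 24% = 176,304 Ft
  → 189,264 Ft
  Less childcare facility credit 12,000 Ft → 177,264 Ft

Shadow minimum tax:
  Adjusted income: 842,600 Ft + 243,000 Ft + 200,300 Ft = 1,285,900 Ft
  Less exemption 67,000 Ft → base 1,218,900 Ft
  1,218,900 Ft × 21% = 255,969 Ft

255,969 Ft > 177,264 Ft, so the shadow minimum tax is the binding amount.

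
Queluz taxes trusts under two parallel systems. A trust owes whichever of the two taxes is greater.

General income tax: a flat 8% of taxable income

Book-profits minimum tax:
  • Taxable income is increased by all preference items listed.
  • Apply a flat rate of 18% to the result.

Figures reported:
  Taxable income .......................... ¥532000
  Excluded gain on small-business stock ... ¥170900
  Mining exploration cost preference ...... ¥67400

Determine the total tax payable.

¥138654

Book-profits minimum tax:
  Adjusted income: ¥532000 + ¥170900 + ¥67400 = ¥770300
  ¥770300 × 18% = ¥138654

General income tax:
  ¥532000 × 8% = ¥42560

¥138654 > ¥42560, so the book-profits minimum tax is the binding amount.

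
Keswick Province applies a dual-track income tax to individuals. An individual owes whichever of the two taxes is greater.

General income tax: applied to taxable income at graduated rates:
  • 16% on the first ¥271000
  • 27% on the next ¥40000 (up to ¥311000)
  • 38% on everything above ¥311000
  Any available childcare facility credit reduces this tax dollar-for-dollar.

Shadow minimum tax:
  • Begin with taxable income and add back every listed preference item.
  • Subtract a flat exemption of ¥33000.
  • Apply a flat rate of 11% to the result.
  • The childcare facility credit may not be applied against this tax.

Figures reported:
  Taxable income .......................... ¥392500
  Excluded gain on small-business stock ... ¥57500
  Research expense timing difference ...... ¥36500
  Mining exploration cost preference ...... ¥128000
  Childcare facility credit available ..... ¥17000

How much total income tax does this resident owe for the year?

Shadow minimum tax:
  Adjusted income: ¥392500 + ¥57500 + ¥36500 + ¥128000 = ¥614500
  Less exemption ¥33000 → base ¥581500
  ¥581500 × 11% = ¥63965

General income tax:
  ¥271000 × 16% = ¥43360
  ¥40000 × 27% = ¥10800
  ¥81500 × 38% = ¥30970
  → ¥85130
  Less childcare facility credit ¥17000 → ¥68130

¥68130 > ¥63965, so the general income tax governs.

¥68130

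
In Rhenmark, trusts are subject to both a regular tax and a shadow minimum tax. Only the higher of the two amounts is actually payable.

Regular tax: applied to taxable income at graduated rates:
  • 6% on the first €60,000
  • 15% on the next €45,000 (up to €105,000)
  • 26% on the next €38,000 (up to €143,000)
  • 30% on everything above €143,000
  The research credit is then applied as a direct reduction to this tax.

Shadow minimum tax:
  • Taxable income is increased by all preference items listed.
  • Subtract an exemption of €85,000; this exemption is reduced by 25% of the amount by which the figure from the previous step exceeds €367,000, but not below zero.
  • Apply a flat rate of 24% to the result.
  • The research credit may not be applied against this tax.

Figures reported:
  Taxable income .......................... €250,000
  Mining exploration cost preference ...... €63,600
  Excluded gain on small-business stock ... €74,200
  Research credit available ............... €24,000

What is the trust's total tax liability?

€73,920

Shadow minimum tax:
  Adjusted income: €250,000 + €63,600 + €74,200 = €387,800
  Exemption: €85,000 − 25% × (€387,800 − €367,000) = €85,000 − €5,200 = €79,800
  Base: €387,800 − €79,800 = €308,000
  €308,000 × 24% = €73,920

Regular tax:
  €60,000 × 6% = €3,600
  €45,000 × 15% = €6,750
  €38,000 × 26% = €9,880
  €107,000 × 30% = €32,100
  → €52,330
  Less research credit €24,000 → €28,330

€73,920 > €28,330, so the shadow minimum tax is the binding amount.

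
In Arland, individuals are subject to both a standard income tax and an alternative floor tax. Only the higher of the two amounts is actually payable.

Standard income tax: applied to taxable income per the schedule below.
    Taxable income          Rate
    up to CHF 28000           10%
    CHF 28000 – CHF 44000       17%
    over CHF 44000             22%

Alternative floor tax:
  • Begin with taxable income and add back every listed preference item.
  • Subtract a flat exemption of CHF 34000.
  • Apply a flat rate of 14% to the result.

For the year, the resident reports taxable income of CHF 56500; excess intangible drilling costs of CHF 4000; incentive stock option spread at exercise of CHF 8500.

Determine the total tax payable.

CHF 8270

Alternative floor tax:
  Adjusted income: CHF 56500 + CHF 4000 + CHF 8500 = CHF 69000
  Less exemption CHF 34000 → base CHF 35000
  CHF 35000 × 14% = CHF 4900

Standard income tax:
  CHF 28000 × 10% = CHF 2800
  CHF 16000 × 17% = CHF 2720
  CHF 12500 × 22% = CHF 2750
  → CHF 8270

CHF 8270 > CHF 4900, so the standard income tax governs.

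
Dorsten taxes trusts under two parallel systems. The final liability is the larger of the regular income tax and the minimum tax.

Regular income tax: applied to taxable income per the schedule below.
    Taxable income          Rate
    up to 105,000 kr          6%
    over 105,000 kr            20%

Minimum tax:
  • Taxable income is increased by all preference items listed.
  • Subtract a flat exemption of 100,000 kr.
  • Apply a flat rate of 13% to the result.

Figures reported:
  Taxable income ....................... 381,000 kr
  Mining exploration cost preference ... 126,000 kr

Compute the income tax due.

Minimum tax:
  Adjusted income: 381,000 kr + 126,000 kr = 507,000 kr
  Less exemption 100,000 kr → base 407,000 kr
  407,000 kr × 13% = 52,910 kr

Regular income tax:
  105,000 kr × 6% = 6,300 kr
  276,000 kr × 20% = 55,200 kr
  → 61,500 kr

61,500 kr > 52,910 kr, so the regular income tax governs.

61,500 kr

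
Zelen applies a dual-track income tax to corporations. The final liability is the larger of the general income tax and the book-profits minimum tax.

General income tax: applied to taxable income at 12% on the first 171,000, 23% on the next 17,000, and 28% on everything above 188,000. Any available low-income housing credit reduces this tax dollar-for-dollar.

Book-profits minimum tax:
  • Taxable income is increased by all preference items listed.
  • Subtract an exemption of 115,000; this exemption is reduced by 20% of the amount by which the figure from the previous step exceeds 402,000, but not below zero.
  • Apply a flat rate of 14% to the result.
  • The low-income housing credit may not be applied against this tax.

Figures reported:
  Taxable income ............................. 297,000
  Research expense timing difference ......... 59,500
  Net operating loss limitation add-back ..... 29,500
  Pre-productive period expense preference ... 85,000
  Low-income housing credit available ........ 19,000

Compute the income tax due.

General income tax:
  171,000 × 12% = 20,520
  17,000 × 23% = 3,910
  109,000 × 28% = 30,520
  → 54,950
  Less low-income housing credit 19,000 → 35,950

Book-profits minimum tax:
  Adjusted income: 297,000 + 59,500 + 29,500 + 85,000 = 471,000
  Exemption: 115,000 − 20% × (471,000 − 402,000) = 115,000 − 13,800 = 101,200
  Base: 471,000 − 101,200 = 369,800
  369,800 × 14% = 51,772

51,772 > 35,950, so the book-profits minimum tax is the binding amount.

51,772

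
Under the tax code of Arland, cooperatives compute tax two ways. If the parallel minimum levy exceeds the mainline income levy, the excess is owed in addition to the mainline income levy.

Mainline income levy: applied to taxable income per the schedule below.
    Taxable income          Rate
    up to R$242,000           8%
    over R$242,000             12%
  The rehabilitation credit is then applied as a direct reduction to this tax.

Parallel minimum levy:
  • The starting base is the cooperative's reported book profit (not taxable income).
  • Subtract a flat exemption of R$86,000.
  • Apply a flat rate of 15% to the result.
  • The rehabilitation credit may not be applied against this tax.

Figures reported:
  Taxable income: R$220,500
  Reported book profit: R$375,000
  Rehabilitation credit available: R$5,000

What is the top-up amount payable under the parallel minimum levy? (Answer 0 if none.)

Parallel minimum levy:
  Base (reported book profit): R$375,000
  Less exemption R$86,000 → base R$289,000
  R$289,000 × 15% = R$43,350

Mainline income levy:
  R$220,500 × 8% = R$17,640
  Less rehabilitation credit R$5,000 → R$12,640

Excess of parallel minimum levy over mainline income levy: R$43,350 − R$12,640 = R$30,710.

R$30,710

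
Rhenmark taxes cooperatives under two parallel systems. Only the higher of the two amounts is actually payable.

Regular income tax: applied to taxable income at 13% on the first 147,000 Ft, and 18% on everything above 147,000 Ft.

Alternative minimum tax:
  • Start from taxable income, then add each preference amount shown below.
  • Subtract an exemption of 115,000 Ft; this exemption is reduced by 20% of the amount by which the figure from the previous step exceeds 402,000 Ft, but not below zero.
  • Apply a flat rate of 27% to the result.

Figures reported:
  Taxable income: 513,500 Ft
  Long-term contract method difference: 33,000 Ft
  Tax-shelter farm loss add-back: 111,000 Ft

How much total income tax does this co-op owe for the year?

Alternative minimum tax:
  Adjusted income: 513,500 Ft + 33,000 Ft + 111,000 Ft = 657,500 Ft
  Exemption: 115,000 Ft − 20% × (657,500 Ft − 402,000 Ft) = 115,000 Ft − 51,100 Ft = 63,900 Ft
  Base: 657,500 Ft − 63,900 Ft = 593,600 Ft
  593,600 Ft × 27% = 160,272 Ft

Regular income tax:
  147,000 Ft × 13% = 19,110 Ft
  366,500 Ft × 18% = 65,970 Ft
  → 85,080 Ft

160,272 Ft > 85,080 Ft, so the alternative minimum tax is the binding amount.

160,272 Ft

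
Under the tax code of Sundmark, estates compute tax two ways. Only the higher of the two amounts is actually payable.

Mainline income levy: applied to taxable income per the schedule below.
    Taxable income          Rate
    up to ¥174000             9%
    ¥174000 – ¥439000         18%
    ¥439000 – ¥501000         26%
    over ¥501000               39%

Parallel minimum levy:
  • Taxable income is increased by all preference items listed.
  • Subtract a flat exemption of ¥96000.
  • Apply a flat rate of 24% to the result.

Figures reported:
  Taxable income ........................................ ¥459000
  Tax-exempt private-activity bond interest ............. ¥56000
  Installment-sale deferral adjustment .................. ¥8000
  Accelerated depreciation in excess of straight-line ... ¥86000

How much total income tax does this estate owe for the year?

Parallel minimum levy:
  Adjusted income: ¥459000 + ¥56000 + ¥8000 + ¥86000 = ¥609000
  Less exemption ¥96000 → base ¥513000
  ¥513000 × 24% = ¥123120

Mainline income levy:
  ¥174000 × 9% = ¥15660
  ¥265000 × 18% = ¥47700
  ¥20000 × 26% = ¥5200
  → ¥68560

¥123120 > ¥68560, so the parallel minimum levy is the binding amount.

¥123120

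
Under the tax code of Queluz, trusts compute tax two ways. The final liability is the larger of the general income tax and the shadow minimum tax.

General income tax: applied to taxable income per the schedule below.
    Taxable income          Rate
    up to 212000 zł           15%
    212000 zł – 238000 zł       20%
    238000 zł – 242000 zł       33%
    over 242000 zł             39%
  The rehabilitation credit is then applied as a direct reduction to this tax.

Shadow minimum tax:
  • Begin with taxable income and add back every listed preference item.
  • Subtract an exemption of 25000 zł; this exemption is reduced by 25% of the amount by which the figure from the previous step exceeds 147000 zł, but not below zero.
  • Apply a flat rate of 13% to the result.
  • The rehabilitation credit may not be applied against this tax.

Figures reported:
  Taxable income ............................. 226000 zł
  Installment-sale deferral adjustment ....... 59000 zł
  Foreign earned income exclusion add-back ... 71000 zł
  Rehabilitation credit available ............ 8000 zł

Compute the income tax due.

46280 zł

General income tax:
  212000 zł × 15% = 31800 zł
  14000 zł × 20% = 2800 zł
  → 34600 zł
  Less rehabilitation credit 8000 zł → 26600 zł

Shadow minimum tax:
  Adjusted income: 226000 zł + 59000 zł + 71000 zł = 356000 zł
  Exemption: 25% × (356000 zł − 147000 zł) = 52250 zł ≥ 25000 zł, so the exemption is fully phased out
  Base: 356000 zł − 0 zł = 356000 zł
  356000 zł × 13% = 46280 zł

46280 zł > 26600 zł, so the shadow minimum tax is the binding amount.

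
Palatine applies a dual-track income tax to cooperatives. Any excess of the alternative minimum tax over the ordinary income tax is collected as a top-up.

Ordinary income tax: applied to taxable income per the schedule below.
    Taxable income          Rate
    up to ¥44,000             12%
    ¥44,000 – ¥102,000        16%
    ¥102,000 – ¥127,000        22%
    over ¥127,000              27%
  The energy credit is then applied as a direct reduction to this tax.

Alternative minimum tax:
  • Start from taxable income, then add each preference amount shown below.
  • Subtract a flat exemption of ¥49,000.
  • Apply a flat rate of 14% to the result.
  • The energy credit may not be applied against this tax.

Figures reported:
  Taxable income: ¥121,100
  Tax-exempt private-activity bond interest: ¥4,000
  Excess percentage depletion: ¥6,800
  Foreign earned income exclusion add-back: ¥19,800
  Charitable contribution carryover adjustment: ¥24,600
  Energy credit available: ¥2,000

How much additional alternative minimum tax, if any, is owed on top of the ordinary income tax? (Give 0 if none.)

¥1,060

Ordinary income tax:
  ¥44,000 × 12% = ¥5,280
  ¥58,000 × 16% = ¥9,280
  ¥19,100 × 22% = ¥4,202
  → ¥18,762
  Less energy credit ¥2,000 → ¥16,762

Alternative minimum tax:
  Adjusted income: ¥121,100 + ¥4,000 + ¥6,800 + ¥19,800 + ¥24,600 = ¥176,300
  Less exemption ¥49,000 → base ¥127,300
  ¥127,300 × 14% = ¥17,822

Excess of alternative minimum tax over ordinary income tax: ¥17,822 − ¥16,762 = ¥1,060.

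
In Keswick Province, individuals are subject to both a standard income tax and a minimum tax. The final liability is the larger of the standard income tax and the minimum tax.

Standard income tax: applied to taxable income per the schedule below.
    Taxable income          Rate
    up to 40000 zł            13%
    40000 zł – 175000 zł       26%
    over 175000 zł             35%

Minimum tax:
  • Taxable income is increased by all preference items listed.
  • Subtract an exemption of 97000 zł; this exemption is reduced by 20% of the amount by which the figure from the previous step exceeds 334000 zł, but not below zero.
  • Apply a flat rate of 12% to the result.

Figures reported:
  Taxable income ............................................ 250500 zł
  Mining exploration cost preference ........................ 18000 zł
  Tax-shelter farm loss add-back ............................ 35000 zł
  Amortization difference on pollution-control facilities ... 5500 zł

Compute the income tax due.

Minimum tax:
  Adjusted income: 250500 zł + 18000 zł + 35000 zł + 5500 zł = 309000 zł
  Exemption: 309000 zł ≤ 334000 zł, so full 97000 zł applies
  Base: 309000 zł − 97000 zł = 212000 zł
  212000 zł × 12% = 25440 zł

Standard income tax:
  40000 zł × 13% = 5200 zł
  135000 zł × 26% = 35100 zł
  75500 zł × 35% = 26425 zł
  → 66725 zł

66725 zł > 25440 zł, so the standard income tax governs.

66725 zł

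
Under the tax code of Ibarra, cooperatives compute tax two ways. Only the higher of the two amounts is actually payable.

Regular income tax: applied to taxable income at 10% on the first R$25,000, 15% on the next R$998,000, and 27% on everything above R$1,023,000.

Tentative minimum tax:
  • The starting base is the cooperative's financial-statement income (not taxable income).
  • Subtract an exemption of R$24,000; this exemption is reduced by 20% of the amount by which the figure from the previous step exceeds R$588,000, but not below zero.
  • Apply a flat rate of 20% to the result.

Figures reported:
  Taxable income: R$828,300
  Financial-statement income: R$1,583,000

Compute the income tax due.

R$316,600

Tentative minimum tax:
  Base (financial-statement income): R$1,583,000
  Exemption: 20% × (R$1,583,000 − R$588,000) = R$199,000 ≥ R$24,000, so the exemption is fully phased out
  Base: R$1,583,000 − R$0 = R$1,583,000
  R$1,583,000 × 20% = R$316,600

Regular income tax:
  R$25,000 × 10% = R$2,500
  R$803,300 × 15% = R$120,495
  → R$122,995

R$316,600 > R$122,995, so the tentative minimum tax is the binding amount.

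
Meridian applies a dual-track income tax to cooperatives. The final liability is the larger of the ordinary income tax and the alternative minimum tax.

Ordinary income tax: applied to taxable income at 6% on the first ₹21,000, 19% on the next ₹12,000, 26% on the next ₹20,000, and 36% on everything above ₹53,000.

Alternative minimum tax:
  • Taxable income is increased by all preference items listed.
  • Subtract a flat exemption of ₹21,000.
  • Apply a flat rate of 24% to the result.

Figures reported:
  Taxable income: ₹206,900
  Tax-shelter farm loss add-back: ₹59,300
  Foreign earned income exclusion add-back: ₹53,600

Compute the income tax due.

Ordinary income tax:
  ₹21,000 × 6% = ₹1,260
  ₹12,000 × 19% = ₹2,280
  ₹20,000 × 26% = ₹5,200
  ₹153,900 × 36% = ₹55,404
  → ₹64,144

Alternative minimum tax:
  Adjusted income: ₹206,900 + ₹59,300 + ₹53,600 = ₹319,800
  Less exemption ₹21,000 → base ₹298,800
  ₹298,800 × 24% = ₹71,712

₹71,712 > ₹64,144, so the alternative minimum tax is the binding amount.

₹71,712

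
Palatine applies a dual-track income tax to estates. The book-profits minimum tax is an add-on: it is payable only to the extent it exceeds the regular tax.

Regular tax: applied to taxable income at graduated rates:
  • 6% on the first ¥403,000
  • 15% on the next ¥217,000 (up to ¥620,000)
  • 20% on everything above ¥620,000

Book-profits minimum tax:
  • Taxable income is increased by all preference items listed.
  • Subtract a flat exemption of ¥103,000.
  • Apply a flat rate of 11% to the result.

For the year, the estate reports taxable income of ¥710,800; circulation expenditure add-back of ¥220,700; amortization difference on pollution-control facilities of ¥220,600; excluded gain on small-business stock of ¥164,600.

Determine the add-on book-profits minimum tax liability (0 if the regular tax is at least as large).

¥58,617

Regular tax:
  ¥403,000 × 6% = ¥24,180
  ¥217,000 × 15% = ¥32,550
  ¥90,800 × 20% = ¥18,160
  → ¥74,890

Book-profits minimum tax:
  Adjusted income: ¥710,800 + ¥220,700 + ¥220,600 + ¥164,600 = ¥1,316,700
  Less exemption ¥103,000 → base ¥1,213,700
  ¥1,213,700 × 11% = ¥133,507

Excess of book-profits minimum tax over regular tax: ¥133,507 − ¥74,890 = ¥58,617.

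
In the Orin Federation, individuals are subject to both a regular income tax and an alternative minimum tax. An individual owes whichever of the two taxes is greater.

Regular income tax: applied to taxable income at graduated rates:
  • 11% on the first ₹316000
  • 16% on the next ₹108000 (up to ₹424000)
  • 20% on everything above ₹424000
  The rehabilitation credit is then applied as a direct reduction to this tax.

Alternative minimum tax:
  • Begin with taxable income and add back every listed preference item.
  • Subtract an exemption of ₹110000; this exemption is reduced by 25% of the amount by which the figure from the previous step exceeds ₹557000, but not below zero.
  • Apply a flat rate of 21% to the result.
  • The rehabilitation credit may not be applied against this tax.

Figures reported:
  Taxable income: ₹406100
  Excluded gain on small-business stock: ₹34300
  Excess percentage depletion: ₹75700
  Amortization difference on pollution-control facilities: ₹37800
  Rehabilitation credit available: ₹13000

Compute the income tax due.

₹93219

Regular income tax:
  ₹316000 × 11% = ₹34760
  ₹90100 × 16% = ₹14416
  → ₹49176
  Less rehabilitation credit ₹13000 → ₹36176

Alternative minimum tax:
  Adjusted income: ₹406100 + ₹34300 + ₹75700 + ₹37800 = ₹553900
  Exemption: ₹553900 ≤ ₹557000, so full ₹110000 applies
  Base: ₹553900 − ₹110000 = ₹443900
  ₹443900 × 21% = ₹93219

₹93219 > ₹36176, so the alternative minimum tax is the binding amount.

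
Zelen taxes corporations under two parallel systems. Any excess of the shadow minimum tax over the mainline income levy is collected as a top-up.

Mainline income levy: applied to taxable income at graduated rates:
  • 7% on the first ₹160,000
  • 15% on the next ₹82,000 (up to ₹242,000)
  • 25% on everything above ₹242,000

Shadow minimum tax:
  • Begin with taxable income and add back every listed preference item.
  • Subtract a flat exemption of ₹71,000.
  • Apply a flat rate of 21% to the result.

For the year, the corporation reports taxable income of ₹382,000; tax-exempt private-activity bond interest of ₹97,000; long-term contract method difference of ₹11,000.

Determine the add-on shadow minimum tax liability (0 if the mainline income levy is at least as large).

₹29,490

Shadow minimum tax:
  Adjusted income: ₹382,000 + ₹97,000 + ₹11,000 = ₹490,000
  Less exemption ₹71,000 → base ₹419,000
  ₹419,000 × 21% = ₹87,990

Mainline income levy:
  ₹160,000 × 7% = ₹11,200
  ₹82,000 × 15% = ₹12,300
  ₹140,000 × 25% = ₹35,000
  → ₹58,500

Excess of shadow minimum tax over mainline income levy: ₹87,990 − ₹58,500 = ₹29,490.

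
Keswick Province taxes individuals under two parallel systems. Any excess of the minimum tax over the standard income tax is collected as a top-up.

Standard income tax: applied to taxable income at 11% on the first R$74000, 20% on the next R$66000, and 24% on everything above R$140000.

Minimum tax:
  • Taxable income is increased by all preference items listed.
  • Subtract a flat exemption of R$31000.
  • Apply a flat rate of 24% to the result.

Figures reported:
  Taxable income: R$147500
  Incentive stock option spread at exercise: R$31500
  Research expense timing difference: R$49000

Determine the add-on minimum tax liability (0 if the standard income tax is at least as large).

Minimum tax:
  Adjusted income: R$147500 + R$31500 + R$49000 = R$228000
  Less exemption R$31000 → base R$197000
  R$197000 × 24% = R$47280

Standard income tax:
  R$74000 × 11% = R$8140
  R$66000 × 20% = R$13200
  R$7500 × 24% = R$1800
  → R$23140

Excess of minimum tax over standard income tax: R$47280 − R$23140 = R$24140.

R$24140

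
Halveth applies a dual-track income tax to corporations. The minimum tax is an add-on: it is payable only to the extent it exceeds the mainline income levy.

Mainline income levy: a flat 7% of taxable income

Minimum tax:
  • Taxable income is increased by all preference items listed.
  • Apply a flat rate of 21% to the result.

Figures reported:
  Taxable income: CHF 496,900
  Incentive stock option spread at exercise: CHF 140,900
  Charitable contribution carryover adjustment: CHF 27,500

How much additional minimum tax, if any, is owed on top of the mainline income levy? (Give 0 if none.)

CHF 104,930

Mainline income levy:
  CHF 496,900 × 7% = CHF 34,783

Minimum tax:
  Adjusted income: CHF 496,900 + CHF 140,900 + CHF 27,500 = CHF 665,300
  CHF 665,300 × 21% = CHF 139,713

Excess of minimum tax over mainline income levy: CHF 139,713 − CHF 34,783 = CHF 104,930.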